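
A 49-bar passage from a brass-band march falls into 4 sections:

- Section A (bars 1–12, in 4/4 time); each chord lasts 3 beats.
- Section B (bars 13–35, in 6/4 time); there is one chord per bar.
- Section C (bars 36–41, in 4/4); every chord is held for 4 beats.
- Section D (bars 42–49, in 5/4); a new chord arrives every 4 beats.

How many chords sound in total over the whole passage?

A: 12 bars × 4 beats = 48 beats; 3 beats/chord → 16 chords.
B: 23 bars × 6 beats = 138 beats; 6 beats/chord → 23 chords.
C: 6 bars × 4 beats = 24 beats; 4 beats/chord → 6 chords.
D: 8 bars × 5 beats = 40 beats; 4 beats/chord → 10 chords.
Total: 16 + 23 + 6 + 10 = 55.

55 chords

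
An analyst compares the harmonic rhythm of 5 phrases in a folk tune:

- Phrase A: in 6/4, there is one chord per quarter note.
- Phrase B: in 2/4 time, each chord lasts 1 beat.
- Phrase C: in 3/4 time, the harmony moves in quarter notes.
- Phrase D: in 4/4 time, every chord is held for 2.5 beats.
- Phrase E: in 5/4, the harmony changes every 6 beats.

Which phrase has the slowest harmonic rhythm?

Phrase E

A: each chord is 1 beat in 6/4, so 6 per bar.
B: each chord is 1 beat in 2/4, so 2 per bar.
C: each chord is 1 beat in 3/4, so 3 per bar.
D: each chord is 2.5 beats in 4/4, so 1.6 per bar.
E: each chord is 6 beats in 5/4, so 5/6 per bar.
Slowest is E at 5/6 chords/bar.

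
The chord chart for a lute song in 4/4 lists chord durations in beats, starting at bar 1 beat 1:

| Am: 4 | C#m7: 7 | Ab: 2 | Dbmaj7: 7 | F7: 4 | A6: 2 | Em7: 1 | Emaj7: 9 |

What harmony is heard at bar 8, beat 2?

Emaj7

Beat 2 of bar 8 is beat (8−1)×4 + 2 = 30 overall.
Running totals: Am ends at 4, C#m7 ends at 11, Ab ends at 13, Dbmaj7 ends at 20, F7 ends at 24, A6 ends at 26, Em7 ends at 27, Emaj7 ends at 36.
Beat 30 falls within Emaj7.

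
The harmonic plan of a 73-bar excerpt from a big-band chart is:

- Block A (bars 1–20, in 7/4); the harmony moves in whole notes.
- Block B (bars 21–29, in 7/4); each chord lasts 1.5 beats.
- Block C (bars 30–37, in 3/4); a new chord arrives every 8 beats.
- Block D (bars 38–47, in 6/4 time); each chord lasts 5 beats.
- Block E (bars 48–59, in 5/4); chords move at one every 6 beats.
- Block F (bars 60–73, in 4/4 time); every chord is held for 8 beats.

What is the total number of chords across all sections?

A has 140 beats and chords last 4 each, so 35 chords.
B has 63 beats and chords last 1.5 each, so 42 chords.
C has 24 beats and chords last 8 each, so 3 chords.
D has 60 beats and chords last 5 each, so 12 chords.
E has 60 beats and chords last 6 each, so 10 chords.
F has 56 beats and chords last 8 each, so 7 chords.
Total: 35 + 42 + 3 + 12 + 10 + 7 = 109.

109 chords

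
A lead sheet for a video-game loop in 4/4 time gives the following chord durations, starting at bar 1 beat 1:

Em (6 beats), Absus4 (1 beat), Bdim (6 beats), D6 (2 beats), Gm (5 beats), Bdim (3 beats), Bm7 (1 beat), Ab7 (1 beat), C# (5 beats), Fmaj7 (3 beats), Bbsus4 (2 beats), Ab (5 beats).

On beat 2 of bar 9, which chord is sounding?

Bbsus4

Beat 2 of bar 9 is beat (9−1)×4 + 2 = 34 overall.
Running totals: Em ends at 6, Absus4 ends at 7, Bdim ends at 13, D6 ends at 15, Gm ends at 20, Bdim ends at 23, Bm7 ends at 24, Ab7 ends at 25, C# ends at 30, Fmaj7 ends at 33, Bbsus4 ends at 35.
Beat 34 falls within Bbsus4.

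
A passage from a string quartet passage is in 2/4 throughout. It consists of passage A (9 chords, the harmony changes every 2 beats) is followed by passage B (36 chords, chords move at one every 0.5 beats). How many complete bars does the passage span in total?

18 bars

A: 9 × 2 = 18 beats = 9 bars.
B: 36 × 0.5 = 18 beats = 9 bars.
Total: 9 + 9 = 18 bars.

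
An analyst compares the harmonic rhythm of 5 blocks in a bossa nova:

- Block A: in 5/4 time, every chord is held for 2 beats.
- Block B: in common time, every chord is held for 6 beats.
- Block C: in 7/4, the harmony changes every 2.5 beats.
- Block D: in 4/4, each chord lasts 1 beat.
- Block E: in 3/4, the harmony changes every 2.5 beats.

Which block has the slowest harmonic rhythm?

A: 5/2 = 2.5 chords/bar.
B: 4/6 = 2/3 chords/bar.
C: 7/2.5 = 2.8 chords/bar.
D: 4/1 = 4 chords/bar.
E: 3/2.5 = 1.2 chords/bar.
Slowest is B at 2/3 chords/bar.

Block B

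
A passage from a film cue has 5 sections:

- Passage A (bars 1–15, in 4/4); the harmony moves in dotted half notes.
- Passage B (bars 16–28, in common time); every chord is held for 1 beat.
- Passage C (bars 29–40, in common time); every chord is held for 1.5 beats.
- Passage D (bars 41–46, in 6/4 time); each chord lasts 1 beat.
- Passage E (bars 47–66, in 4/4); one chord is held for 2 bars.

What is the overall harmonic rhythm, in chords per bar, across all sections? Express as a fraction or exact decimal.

25/11 chords per bar

A: 15 bars of 4 beats is 60 beats; at 3 beats each that's 20 chords.
B: 13 bars of 4 beats is 52 beats; at 1 beat each that's 52 chords.
C: 12 bars of 4 beats is 48 beats; at 1.5 beats each that's 32 chords.
D: 6 bars of 6 beats is 36 beats; at 1 beat each that's 36 chords.
E: 20 bars of 4 beats is 80 beats; at 8 beats each that's 10 chords.
Overall: 150 chords over 66 bars → 150/66 = 25/11 chords per bar.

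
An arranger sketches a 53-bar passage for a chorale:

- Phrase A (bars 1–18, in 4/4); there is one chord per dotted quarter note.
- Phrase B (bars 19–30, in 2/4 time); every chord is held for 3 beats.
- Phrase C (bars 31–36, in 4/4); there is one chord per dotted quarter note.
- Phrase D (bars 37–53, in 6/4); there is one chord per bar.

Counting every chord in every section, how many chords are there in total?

A has 72 beats and chords last 1.5 each, so 48 chords.
B has 24 beats and chords last 3 each, so 8 chords.
C has 24 beats and chords last 1.5 each, so 16 chords.
D has 102 beats and chords last 6 each, so 17 chords.
Total: 48 + 8 + 16 + 17 = 89.

89 chords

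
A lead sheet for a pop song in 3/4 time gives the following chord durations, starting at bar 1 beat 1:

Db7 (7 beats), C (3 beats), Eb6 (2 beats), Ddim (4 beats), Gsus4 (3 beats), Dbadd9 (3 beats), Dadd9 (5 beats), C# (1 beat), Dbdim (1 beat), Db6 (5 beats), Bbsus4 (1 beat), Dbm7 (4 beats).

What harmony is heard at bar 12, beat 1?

Db6

Beat 1 of bar 12 is beat (12−1)×3 + 1 = 34 overall.
Running totals: Db7 ends at 7, C ends at 10, Eb6 ends at 12, Ddim ends at 16, Gsus4 ends at 19, Dbadd9 ends at 22, Dadd9 ends at 27, C# ends at 28, Dbdim ends at 29, Db6 ends at 34.
Beat 34 falls within Db6.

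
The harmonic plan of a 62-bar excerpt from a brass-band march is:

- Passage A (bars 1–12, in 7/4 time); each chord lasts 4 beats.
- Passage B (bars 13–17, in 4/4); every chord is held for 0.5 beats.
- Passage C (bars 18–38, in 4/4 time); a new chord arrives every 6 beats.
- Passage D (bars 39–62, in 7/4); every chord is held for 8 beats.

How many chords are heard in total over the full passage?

A: 12 bars × 7 beats = 84 beats; 4 beats/chord → 21 chords.
B: 5 bars × 4 beats = 20 beats; 0.5 beats/chord → 40 chords.
C: 21 bars × 4 beats = 84 beats; 6 beats/chord → 14 chords.
D: 24 bars × 7 beats = 168 beats; 8 beats/chord → 21 chords.
Total: 21 + 40 + 14 + 21 = 96.

96 chords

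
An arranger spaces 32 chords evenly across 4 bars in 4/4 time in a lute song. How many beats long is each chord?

4 bars × 4 beats/bar = 16 beats total.
16 beats ÷ 32 chords = 0.5 beats per chord.
(That is an eighth note.)

0.5 beats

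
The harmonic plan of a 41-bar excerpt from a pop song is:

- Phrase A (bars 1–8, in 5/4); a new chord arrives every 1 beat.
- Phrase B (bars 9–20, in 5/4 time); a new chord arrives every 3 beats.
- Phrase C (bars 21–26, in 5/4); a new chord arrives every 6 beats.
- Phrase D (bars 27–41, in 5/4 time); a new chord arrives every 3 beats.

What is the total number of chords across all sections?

A: 8·5 = 40 beats, 40/1 = 40 chords.
B: 12·5 = 60 beats, 60/3 = 20 chords.
C: 6·5 = 30 beats, 30/6 = 5 chords.
D: 15·5 = 75 beats, 75/3 = 25 chords.
Total: 40 + 20 + 5 + 25 = 90.

90 chords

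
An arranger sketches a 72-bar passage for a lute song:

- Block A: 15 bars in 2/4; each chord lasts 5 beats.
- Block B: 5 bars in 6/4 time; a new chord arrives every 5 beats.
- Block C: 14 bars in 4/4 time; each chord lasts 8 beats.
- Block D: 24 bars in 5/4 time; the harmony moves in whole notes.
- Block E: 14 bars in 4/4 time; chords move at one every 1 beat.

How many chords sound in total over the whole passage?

105 chords

A: 15 bars × 2 beats = 30 beats; 5 beats/chord → 6 chords.
B: 5 bars × 6 beats = 30 beats; 5 beats/chord → 6 chords.
C: 14 bars × 4 beats = 56 beats; 8 beats/chord → 7 chords.
D: 24 bars × 5 beats = 120 beats; 4 beats/chord → 30 chords.
E: 14 bars × 4 beats = 56 beats; 1 beat/chord → 56 chords.
Total: 6 + 6 + 7 + 30 + 56 = 105.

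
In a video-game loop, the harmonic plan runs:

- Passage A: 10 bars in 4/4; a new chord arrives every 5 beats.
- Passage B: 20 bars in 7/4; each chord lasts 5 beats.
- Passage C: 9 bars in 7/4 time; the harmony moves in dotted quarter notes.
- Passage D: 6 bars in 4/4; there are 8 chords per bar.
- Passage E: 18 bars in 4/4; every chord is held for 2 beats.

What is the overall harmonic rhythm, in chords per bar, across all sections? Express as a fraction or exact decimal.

18/7 chords per bar

A: 10 bars of 4 beats is 40 beats; at 5 beats each that's 8 chords.
B: 20 bars of 7 beats is 140 beats; at 5 beats each that's 28 chords.
C: 9 bars of 7 beats is 63 beats; at 1.5 beats each that's 42 chords.
D: 6 bars of 4 beats is 24 beats; at 0.5 beats each that's 48 chords.
E: 18 bars of 4 beats is 72 beats; at 2 beats each that's 36 chords.
Overall: 162 chords over 63 bars → 162/63 = 18/7 chords per bar.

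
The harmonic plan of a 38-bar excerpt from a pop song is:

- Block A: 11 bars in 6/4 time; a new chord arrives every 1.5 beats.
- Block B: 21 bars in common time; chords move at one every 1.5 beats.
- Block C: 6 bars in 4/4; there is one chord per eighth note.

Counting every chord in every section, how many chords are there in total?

148 chords

A has 66 beats and chords last 1.5 each, so 44 chords.
B has 84 beats and chords last 1.5 each, so 56 chords.
C has 24 beats and chords last 0.5 each, so 48 chords.
Total: 44 + 56 + 48 = 148.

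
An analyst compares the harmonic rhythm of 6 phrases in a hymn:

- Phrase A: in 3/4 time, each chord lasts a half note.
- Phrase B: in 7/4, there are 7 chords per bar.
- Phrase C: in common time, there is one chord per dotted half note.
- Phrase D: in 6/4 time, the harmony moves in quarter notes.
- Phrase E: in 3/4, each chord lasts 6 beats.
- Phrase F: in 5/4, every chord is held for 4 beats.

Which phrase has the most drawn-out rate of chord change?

A: each chord is 2 beats in 3/4, so 1.5 per bar.
B: each chord is 1 beat in 7/4, so 7 per bar.
C: each chord is 3 beats in 4/4, so 4/3 per bar.
D: each chord is 1 beat in 6/4, so 6 per bar.
E: each chord is 6 beats in 3/4, so 0.5 per bar.
F: each chord is 4 beats in 5/4, so 1.25 per bar.
Slowest is E at 0.5 chords/bar.

Phrase E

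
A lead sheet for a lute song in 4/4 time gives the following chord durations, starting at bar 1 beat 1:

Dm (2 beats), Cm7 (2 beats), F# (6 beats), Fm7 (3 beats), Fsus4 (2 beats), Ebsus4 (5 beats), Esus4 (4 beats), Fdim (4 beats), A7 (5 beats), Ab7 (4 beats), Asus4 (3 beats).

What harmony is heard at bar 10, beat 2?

Asus4

Beat 2 of bar 10 is beat (10−1)×4 + 2 = 38 overall.
Running totals: Dm ends at 2, Cm7 ends at 4, F# ends at 10, Fm7 ends at 13, Fsus4 ends at 15, Ebsus4 ends at 20, Esus4 ends at 24, Fdim ends at 28, A7 ends at 33, Ab7 ends at 37, Asus4 ends at 40.
Beat 38 falls within Asus4.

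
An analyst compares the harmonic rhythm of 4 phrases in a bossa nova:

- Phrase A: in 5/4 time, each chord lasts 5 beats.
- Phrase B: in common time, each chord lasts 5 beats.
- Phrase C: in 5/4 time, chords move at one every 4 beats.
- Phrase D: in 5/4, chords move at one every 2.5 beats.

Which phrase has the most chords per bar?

Phrase D

A: 5/5 = 1 chord/bar.
B: 4/5 = 0.8 chords/bar.
C: 5/4 = 1.25 chords/bar.
D: 5/2.5 = 2 chords/bar.
Fastest is D at 2 chords/bar.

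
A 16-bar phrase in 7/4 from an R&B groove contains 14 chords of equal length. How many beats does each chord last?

16 bars × 7 beats/bar = 112 beats total.
112 beats ÷ 14 chords = 8 beats per chord.

8 beats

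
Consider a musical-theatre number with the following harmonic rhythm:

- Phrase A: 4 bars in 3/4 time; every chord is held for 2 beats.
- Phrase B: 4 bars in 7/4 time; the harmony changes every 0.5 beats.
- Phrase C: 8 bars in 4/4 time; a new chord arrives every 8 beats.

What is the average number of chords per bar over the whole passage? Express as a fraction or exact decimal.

4.125 chords per bar

A: 4 bars of 3 beats is 12 beats; at 2 beats each that's 6 chords.
B: 4 bars of 7 beats is 28 beats; at 0.5 beats each that's 56 chords.
C: 8 bars of 4 beats is 32 beats; at 8 beats each that's 4 chords.
Overall: 66 chords over 16 bars → 66/16 = 4.125 chords per bar.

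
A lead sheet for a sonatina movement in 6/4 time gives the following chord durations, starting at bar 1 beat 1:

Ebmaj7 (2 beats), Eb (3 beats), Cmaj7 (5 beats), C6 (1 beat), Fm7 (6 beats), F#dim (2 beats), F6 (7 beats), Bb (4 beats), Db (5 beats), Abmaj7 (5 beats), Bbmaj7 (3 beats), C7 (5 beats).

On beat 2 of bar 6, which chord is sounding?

Beat 2 of bar 6 is beat (6−1)×6 + 2 = 32 overall.
Running totals: Ebmaj7 ends at 2, Eb ends at 5, Cmaj7 ends at 10, C6 ends at 11, Fm7 ends at 17, F#dim ends at 19, F6 ends at 26, Bb ends at 30, Db ends at 35.
Beat 32 falls within Db.

Db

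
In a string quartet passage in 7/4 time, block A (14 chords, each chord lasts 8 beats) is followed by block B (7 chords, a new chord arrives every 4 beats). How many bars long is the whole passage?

20 bars

A: 14 × 8 = 112 beats = 16 bars.
B: 7 × 4 = 28 beats = 4 bars.
Total: 16 + 4 = 20 bars.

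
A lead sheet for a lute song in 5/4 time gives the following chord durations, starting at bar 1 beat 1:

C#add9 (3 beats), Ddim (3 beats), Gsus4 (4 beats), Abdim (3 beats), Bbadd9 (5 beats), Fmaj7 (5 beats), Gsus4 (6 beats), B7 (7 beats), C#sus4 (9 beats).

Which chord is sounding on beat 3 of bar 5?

Fmaj7

Beat 3 of bar 5 is beat (5−1)×5 + 3 = 23 overall.
Running totals: C#add9 ends at 3, Ddim ends at 6, Gsus4 ends at 10, Abdim ends at 13, Bbadd9 ends at 18, Fmaj7 ends at 23.
Beat 23 falls within Fmaj7.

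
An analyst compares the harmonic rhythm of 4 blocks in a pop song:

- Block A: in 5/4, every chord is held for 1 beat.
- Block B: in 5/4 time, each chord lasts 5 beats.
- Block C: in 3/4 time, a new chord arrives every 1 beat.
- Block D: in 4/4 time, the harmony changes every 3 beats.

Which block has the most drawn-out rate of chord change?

A: each chord is 1 beat in 5/4, so 5 per bar.
B: each chord is 5 beats in 5/4, so 1 per bar.
C: each chord is 1 beat in 3/4, so 3 per bar.
D: each chord is 3 beats in 4/4, so 4/3 per bar.
Slowest is B at 1 chords/bar.

Block B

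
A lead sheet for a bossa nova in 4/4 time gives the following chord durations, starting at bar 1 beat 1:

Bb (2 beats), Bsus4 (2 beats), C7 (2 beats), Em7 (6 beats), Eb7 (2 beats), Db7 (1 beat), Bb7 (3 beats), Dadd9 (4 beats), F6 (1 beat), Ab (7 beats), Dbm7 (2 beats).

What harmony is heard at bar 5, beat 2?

Beat 2 of bar 5 is beat (5−1)×4 + 2 = 18 overall.
Running totals: Bb ends at 2, Bsus4 ends at 4, C7 ends at 6, Em7 ends at 12, Eb7 ends at 14, Db7 ends at 15, Bb7 ends at 18.
Beat 18 falls within Bb7.

Bb7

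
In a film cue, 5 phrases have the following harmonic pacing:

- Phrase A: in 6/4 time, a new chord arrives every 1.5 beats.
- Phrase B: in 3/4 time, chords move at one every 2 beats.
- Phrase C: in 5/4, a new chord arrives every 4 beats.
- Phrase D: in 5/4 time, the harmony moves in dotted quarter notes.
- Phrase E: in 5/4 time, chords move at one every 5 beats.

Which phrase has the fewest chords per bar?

A: each chord is 1.5 beats in 6/4, so 4 per bar.
B: each chord is 2 beats in 3/4, so 1.5 per bar.
C: each chord is 4 beats in 5/4, so 1.25 per bar.
D: each chord is 1.5 beats in 5/4, so 10/3 per bar.
E: each chord is 5 beats in 5/4, so 1 per bar.
Slowest is E at 1 chords/bar.

Phrase E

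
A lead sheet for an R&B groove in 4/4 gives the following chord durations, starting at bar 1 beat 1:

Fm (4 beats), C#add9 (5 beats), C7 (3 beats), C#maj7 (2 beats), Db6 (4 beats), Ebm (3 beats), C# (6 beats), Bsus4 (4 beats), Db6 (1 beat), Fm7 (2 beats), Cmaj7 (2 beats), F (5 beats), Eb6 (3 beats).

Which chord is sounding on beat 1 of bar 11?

F

Beat 1 of bar 11 is beat (11−1)×4 + 1 = 41 overall.
Running totals: Fm ends at 4, C#add9 ends at 9, C7 ends at 12, C#maj7 ends at 14, Db6 ends at 18, Ebm ends at 21, C# ends at 27, Bsus4 ends at 31, Db6 ends at 32, Fm7 ends at 34, Cmaj7 ends at 36, F ends at 41.
Beat 41 falls within F.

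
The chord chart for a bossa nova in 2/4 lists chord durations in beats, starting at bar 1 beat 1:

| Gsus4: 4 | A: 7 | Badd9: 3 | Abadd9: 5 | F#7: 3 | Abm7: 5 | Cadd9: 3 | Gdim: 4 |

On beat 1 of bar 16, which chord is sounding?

Gdim

Beat 1 of bar 16 is beat (16−1)×2 + 1 = 31 overall.
Running totals: Gsus4 ends at 4, A ends at 11, Badd9 ends at 14, Abadd9 ends at 19, F#7 ends at 22, Abm7 ends at 27, Cadd9 ends at 30, Gdim ends at 34.
Beat 31 falls within Gdim.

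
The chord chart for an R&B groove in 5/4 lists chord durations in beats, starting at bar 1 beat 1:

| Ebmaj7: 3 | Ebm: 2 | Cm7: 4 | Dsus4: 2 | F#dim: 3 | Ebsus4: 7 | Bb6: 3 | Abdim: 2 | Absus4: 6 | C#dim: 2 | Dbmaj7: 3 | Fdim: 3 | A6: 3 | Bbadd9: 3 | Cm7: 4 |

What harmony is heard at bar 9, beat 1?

A6

Beat 1 of bar 9 is beat (9−1)×5 + 1 = 41 overall.
Running totals: Ebmaj7 ends at 3, Ebm ends at 5, Cm7 ends at 9, Dsus4 ends at 11, F#dim ends at 14, Ebsus4 ends at 21, Bb6 ends at 24, Abdim ends at 26, Absus4 ends at 32, C#dim ends at 34, Dbmaj7 ends at 37, Fdim ends at 40, A6 ends at 43.
Beat 41 falls within A6.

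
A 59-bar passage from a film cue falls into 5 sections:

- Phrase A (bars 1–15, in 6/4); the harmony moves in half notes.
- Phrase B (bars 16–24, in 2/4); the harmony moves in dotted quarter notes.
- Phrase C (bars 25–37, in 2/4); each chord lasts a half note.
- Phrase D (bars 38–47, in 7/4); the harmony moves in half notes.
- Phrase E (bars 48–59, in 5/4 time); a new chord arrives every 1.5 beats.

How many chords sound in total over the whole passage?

145 chords

A has 90 beats and chords last 2 each, so 45 chords.
B has 18 beats and chords last 1.5 each, so 12 chords.
C has 26 beats and chords last 2 each, so 13 chords.
D has 70 beats and chords last 2 each, so 35 chords.
E has 60 beats and chords last 1.5 each, so 40 chords.
Total: 45 + 12 + 13 + 35 + 40 = 145.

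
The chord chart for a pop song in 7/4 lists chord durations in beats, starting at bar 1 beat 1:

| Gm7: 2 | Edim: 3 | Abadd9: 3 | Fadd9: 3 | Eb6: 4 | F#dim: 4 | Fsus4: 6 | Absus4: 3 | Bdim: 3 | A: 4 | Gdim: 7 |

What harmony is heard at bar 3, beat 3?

F#dim

Beat 3 of bar 3 is beat (3−1)×7 + 3 = 17 overall.
Running totals: Gm7 ends at 2, Edim ends at 5, Abadd9 ends at 8, Fadd9 ends at 11, Eb6 ends at 15, F#dim ends at 19.
Beat 17 falls within F#dim.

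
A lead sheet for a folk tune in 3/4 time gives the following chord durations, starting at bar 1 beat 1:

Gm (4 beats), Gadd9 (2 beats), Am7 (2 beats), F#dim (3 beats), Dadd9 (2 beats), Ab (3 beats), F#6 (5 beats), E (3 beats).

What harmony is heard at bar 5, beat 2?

Beat 2 of bar 5 is beat (5−1)×3 + 2 = 14 overall.
Running totals: Gm ends at 4, Gadd9 ends at 6, Am7 ends at 8, F#dim ends at 11, Dadd9 ends at 13, Ab ends at 16.
Beat 14 falls within Ab.

Ab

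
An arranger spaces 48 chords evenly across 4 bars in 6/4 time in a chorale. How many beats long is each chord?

4 bars × 6 beats/bar = 24 beats total.
24 beats ÷ 48 chords = 0.5 beats per chord.
(That is an eighth note.)

0.5 beats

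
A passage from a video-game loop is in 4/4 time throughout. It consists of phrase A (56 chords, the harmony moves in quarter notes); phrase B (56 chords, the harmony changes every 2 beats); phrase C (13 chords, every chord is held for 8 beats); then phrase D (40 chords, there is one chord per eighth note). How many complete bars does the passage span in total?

A: 56 × 1 = 56 beats = 14 bars.
B: 56 × 2 = 112 beats = 28 bars.
C: 13 × 8 = 104 beats = 26 bars.
D: 40 × 0.5 = 20 beats = 5 bars.
Total: 14 + 28 + 26 + 5 = 73 bars.

73 bars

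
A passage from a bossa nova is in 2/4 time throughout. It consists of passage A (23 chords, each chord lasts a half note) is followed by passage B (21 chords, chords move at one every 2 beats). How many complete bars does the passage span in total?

A: 23 × 2 = 46 beats = 23 bars.
B: 21 × 2 = 42 beats = 21 bars.
Total: 23 + 21 = 44 bars.

44 bars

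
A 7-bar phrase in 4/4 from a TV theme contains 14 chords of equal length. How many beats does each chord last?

7 bars × 4 beats/bar = 28 beats total.
28 beats ÷ 14 chords = 2 beats per chord.
(That is a half note.)

2 beats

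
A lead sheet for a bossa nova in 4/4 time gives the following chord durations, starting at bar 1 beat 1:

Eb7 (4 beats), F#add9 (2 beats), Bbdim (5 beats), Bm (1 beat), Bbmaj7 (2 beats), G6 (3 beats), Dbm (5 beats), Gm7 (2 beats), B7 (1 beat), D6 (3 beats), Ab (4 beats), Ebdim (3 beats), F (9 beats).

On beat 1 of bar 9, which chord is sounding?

Ebdim

Beat 1 of bar 9 is beat (9−1)×4 + 1 = 33 overall.
Running totals: Eb7 ends at 4, F#add9 ends at 6, Bbdim ends at 11, Bm ends at 12, Bbmaj7 ends at 14, G6 ends at 17, Dbm ends at 22, Gm7 ends at 24, B7 ends at 25, D6 ends at 28, Ab ends at 32, Ebdim ends at 35.
Beat 33 falls within Ebdim.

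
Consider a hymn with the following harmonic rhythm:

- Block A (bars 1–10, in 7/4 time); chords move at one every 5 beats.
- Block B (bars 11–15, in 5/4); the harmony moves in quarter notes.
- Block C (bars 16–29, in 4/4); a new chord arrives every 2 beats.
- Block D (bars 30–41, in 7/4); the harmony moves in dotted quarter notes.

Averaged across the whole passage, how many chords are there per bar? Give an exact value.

A: 10 bars of 7 beats is 70 beats; at 5 beats each that's 14 chords.
B: 5 bars of 5 beats is 25 beats; at 1 beat each that's 25 chords.
C: 14 bars of 4 beats is 56 beats; at 2 beats each that's 28 chords.
D: 12 bars of 7 beats is 84 beats; at 1.5 beats each that's 56 chords.
Overall: 123 chords over 41 bars → 123/41 = 3 chords per bar.

3 chords per bar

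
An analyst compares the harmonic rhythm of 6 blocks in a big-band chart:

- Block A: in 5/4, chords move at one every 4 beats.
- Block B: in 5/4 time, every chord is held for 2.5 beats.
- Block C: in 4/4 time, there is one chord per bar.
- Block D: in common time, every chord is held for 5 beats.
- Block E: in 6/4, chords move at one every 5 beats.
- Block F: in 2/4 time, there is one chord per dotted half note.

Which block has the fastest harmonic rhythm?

A: 5/4 = 1.25 chords/bar.
B: 5/2.5 = 2 chords/bar.
C: 4/4 = 1 chord/bar.
D: 4/5 = 0.8 chords/bar.
E: 6/5 = 1.2 chords/bar.
F: 2/3 = 2/3 chords/bar.
Fastest is B at 2 chords/bar.

Block B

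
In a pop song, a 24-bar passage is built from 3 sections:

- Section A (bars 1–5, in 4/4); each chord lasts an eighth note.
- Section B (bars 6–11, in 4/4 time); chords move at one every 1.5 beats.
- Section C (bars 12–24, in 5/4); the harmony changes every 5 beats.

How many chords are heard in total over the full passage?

A: 5·4 = 20 beats, 20/0.5 = 40 chords.
B: 6·4 = 24 beats, 24/1.5 = 16 chords.
C: 13·5 = 65 beats, 65/5 = 13 chords.
Total: 40 + 16 + 13 = 69.

69 chords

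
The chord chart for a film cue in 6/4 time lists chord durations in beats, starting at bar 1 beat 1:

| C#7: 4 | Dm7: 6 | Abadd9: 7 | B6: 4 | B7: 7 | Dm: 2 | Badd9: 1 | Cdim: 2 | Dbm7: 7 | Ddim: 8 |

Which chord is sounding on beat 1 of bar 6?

Beat 1 of bar 6 is beat (6−1)×6 + 1 = 31 overall.
Running totals: C#7 ends at 4, Dm7 ends at 10, Abadd9 ends at 17, B6 ends at 21, B7 ends at 28, Dm ends at 30, Badd9 ends at 31.
Beat 31 falls within Badd9.

Badd9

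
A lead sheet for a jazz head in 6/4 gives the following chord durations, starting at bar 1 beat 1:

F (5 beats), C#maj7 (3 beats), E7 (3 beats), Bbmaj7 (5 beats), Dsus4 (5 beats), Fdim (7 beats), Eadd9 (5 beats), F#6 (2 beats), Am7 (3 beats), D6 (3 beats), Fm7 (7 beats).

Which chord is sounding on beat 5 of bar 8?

Beat 5 of bar 8 is beat (8−1)×6 + 5 = 47 overall.
Running totals: F ends at 5, C#maj7 ends at 8, E7 ends at 11, Bbmaj7 ends at 16, Dsus4 ends at 21, Fdim ends at 28, Eadd9 ends at 33, F#6 ends at 35, Am7 ends at 38, D6 ends at 41, Fm7 ends at 48.
Beat 47 falls within Fm7.

Fm7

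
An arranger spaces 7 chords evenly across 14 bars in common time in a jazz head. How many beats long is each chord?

8 beats

14 bars × 4 beats/bar = 56 beats total.
56 beats ÷ 7 chords = 8 beats per chord.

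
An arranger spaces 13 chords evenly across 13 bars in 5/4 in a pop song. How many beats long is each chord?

5 beats

13 bars × 5 beats/bar = 65 beats total.
65 beats ÷ 13 chords = 5 beats per chord.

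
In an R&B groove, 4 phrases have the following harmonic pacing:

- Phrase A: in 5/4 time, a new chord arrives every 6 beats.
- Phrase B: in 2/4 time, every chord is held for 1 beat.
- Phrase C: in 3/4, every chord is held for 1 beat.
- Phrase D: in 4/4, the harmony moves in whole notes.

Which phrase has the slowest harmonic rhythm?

A: 5/6 = 5/6 chords/bar.
B: 2/1 = 2 chords/bar.
C: 3/1 = 3 chords/bar.
D: 4/4 = 1 chord/bar.
Slowest is A at 5/6 chords/bar.

Phrase A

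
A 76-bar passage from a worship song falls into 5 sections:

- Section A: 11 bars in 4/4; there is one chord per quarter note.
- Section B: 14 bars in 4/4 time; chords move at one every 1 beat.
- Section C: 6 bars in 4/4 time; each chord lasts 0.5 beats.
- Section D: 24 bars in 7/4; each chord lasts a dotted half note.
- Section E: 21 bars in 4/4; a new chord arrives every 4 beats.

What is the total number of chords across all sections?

A: 11·4 = 44 beats, 44/1 = 44 chords.
B: 14·4 = 56 beats, 56/1 = 56 chords.
C: 6·4 = 24 beats, 24/0.5 = 48 chords.
D: 24·7 = 168 beats, 168/3 = 56 chords.
E: 21·4 = 84 beats, 84/4 = 21 chords.
Total: 44 + 56 + 48 + 56 + 21 = 225.

225 chords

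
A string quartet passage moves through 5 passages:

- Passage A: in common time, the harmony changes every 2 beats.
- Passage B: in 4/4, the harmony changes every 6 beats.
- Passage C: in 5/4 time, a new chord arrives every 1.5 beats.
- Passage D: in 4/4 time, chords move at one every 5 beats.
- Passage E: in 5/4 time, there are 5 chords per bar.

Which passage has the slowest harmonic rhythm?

Passage B

A: each chord is 2 beats in 4/4, so 2 per bar.
B: each chord is 6 beats in 4/4, so 2/3 per bar.
C: each chord is 1.5 beats in 5/4, so 10/3 per bar.
D: each chord is 5 beats in 4/4, so 0.8 per bar.
E: each chord is 1 beat in 5/4, so 5 per bar.
Slowest is B at 2/3 chords/bar.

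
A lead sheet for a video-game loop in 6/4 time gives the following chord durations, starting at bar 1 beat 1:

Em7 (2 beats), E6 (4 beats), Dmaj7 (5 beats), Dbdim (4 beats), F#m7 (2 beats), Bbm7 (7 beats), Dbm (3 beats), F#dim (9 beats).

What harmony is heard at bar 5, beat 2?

Dbm

Beat 2 of bar 5 is beat (5−1)×6 + 2 = 26 overall.
Running totals: Em7 ends at 2, E6 ends at 6, Dmaj7 ends at 11, Dbdim ends at 15, F#m7 ends at 17, Bbm7 ends at 24, Dbm ends at 27.
Beat 26 falls within Dbm.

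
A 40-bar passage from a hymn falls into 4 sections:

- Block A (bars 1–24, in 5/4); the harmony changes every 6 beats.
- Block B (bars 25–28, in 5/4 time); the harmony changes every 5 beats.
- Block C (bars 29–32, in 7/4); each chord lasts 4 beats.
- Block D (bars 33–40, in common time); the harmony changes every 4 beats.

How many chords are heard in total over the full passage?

39 chords

A: 24·5 = 120 beats, 120/6 = 20 chords.
B: 4·5 = 20 beats, 20/5 = 4 chords.
C: 4·7 = 28 beats, 28/4 = 7 chords.
D: 8·4 = 32 beats, 32/4 = 8 chords.
Total: 20 + 4 + 7 + 8 = 39.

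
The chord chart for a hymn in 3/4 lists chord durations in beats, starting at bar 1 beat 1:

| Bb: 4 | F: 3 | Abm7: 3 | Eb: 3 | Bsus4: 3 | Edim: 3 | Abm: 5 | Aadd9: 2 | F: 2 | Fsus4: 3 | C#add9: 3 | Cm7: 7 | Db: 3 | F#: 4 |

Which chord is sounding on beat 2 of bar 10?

Beat 2 of bar 10 is beat (10−1)×3 + 2 = 29 overall.
Running totals: Bb ends at 4, F ends at 7, Abm7 ends at 10, Eb ends at 13, Bsus4 ends at 16, Edim ends at 19, Abm ends at 24, Aadd9 ends at 26, F ends at 28, Fsus4 ends at 31.
Beat 29 falls within Fsus4.

Fsus4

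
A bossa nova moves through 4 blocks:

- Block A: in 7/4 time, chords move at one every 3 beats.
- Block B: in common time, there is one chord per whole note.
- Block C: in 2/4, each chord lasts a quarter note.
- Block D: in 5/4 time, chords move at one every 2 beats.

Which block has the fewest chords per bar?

A: each chord is 3 beats in 7/4, so 7/3 per bar.
B: each chord is 4 beats in 4/4, so 1 per bar.
C: each chord is 1 beat in 2/4, so 2 per bar.
D: each chord is 2 beats in 5/4, so 2.5 per bar.
Slowest is B at 1 chords/bar.

Block B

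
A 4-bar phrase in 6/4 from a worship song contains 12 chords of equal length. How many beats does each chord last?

4 bars × 6 beats/bar = 24 beats total.
24 beats ÷ 12 chords = 2 beats per chord.
(That is a half note.)

2 beats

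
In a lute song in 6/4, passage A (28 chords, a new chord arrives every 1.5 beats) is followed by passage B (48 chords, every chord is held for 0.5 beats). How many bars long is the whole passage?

A: 28 × 1.5 = 42 beats = 7 bars.
B: 48 × 0.5 = 24 beats = 4 bars.
Total: 7 + 4 = 11 bars.

11 bars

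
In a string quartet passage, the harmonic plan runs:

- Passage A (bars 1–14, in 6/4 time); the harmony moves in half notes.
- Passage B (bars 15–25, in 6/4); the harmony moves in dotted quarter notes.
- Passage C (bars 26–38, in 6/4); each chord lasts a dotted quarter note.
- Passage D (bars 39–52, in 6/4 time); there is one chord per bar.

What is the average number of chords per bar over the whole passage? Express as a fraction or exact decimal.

A: 14 × 6 = 84 beats ÷ 2 = 42 chords.
B: 11 × 6 = 66 beats ÷ 1.5 = 44 chords.
C: 13 × 6 = 78 beats ÷ 1.5 = 52 chords.
D: 14 × 6 = 84 beats ÷ 6 = 14 chords.
Overall: 152 chords over 52 bars → 152/52 = 38/13 chords per bar.

38/13 chords per bar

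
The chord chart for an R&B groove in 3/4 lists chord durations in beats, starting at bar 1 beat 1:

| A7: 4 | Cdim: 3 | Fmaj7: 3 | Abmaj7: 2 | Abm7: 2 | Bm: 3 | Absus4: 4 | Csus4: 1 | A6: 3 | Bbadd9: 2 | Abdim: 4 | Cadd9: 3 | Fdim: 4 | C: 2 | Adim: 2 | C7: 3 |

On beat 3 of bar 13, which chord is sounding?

C

Beat 3 of bar 13 is beat (13−1)×3 + 3 = 39 overall.
Running totals: A7 ends at 4, Cdim ends at 7, Fmaj7 ends at 10, Abmaj7 ends at 12, Abm7 ends at 14, Bm ends at 17, Absus4 ends at 21, Csus4 ends at 22, A6 ends at 25, Bbadd9 ends at 27, Abdim ends at 31, Cadd9 ends at 34, Fdim ends at 38, C ends at 40.
Beat 39 falls within C.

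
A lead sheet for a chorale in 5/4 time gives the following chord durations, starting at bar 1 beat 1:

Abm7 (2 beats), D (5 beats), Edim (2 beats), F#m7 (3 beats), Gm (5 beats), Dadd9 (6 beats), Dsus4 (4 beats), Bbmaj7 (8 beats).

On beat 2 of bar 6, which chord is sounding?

Dsus4

Beat 2 of bar 6 is beat (6−1)×5 + 2 = 27 overall.
Running totals: Abm7 ends at 2, D ends at 7, Edim ends at 9, F#m7 ends at 12, Gm ends at 17, Dadd9 ends at 23, Dsus4 ends at 27.
Beat 27 falls within Dsus4.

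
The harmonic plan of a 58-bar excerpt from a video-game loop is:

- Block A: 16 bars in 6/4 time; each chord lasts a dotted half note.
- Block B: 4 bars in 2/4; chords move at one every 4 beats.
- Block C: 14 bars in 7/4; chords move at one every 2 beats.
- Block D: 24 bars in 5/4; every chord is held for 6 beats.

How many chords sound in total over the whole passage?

103 chords

A: 16·6 = 96 beats, 96/3 = 32 chords.
B: 4·2 = 8 beats, 8/4 = 2 chords.
C: 14·7 = 98 beats, 98/2 = 49 chords.
D: 24·5 = 120 beats, 120/6 = 20 chords.
Total: 32 + 2 + 49 + 20 = 103.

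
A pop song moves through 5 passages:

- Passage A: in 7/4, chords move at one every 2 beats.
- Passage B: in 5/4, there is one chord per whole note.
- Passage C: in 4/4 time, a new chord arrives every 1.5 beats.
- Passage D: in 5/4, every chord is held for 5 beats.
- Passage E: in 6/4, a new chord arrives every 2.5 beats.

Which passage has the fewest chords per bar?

A: each chord is 2 beats in 7/4, so 3.5 per bar.
B: each chord is 4 beats in 5/4, so 1.25 per bar.
C: each chord is 1.5 beats in 4/4, so 8/3 per bar.
D: each chord is 5 beats in 5/4, so 1 per bar.
E: each chord is 2.5 beats in 6/4, so 2.4 per bar.
Slowest is D at 1 chords/bar.

Passage D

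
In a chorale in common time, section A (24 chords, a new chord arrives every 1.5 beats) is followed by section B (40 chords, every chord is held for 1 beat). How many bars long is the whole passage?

19 bars

A: 24 × 1.5 = 36 beats = 9 bars.
B: 40 × 1 = 40 beats = 10 bars.
Total: 9 + 10 = 19 bars.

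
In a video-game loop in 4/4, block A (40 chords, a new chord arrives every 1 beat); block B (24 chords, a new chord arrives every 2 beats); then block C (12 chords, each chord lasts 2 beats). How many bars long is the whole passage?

A: 40 × 1 = 40 beats = 10 bars.
B: 24 × 2 = 48 beats = 12 bars.
C: 12 × 2 = 24 beats = 6 bars.
Total: 10 + 12 + 6 = 28 bars.

28 bars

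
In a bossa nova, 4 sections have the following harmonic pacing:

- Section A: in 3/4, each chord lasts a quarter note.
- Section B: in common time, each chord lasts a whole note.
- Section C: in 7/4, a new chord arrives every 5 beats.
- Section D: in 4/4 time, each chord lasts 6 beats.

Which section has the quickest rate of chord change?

A: 3/1 = 3 chords/bar.
B: 4/4 = 1 chord/bar.
C: 7/5 = 1.4 chords/bar.
D: 4/6 = 2/3 chords/bar.
Fastest is A at 3 chords/bar.

Section A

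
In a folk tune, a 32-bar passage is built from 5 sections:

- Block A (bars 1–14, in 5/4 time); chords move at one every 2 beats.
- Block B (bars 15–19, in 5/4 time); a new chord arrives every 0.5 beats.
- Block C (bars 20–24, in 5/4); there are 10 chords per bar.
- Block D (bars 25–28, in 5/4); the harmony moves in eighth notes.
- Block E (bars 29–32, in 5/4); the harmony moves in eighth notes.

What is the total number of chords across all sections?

A: 14·5 = 70 beats, 70/2 = 35 chords.
B: 5·5 = 25 beats, 25/0.5 = 50 chords.
C: 5·5 = 25 beats, 25/0.5 = 50 chords.
D: 4·5 = 20 beats, 20/0.5 = 40 chords.
E: 4·5 = 20 beats, 20/0.5 = 40 chords.
Total: 35 + 50 + 50 + 40 + 40 = 215.

215 chords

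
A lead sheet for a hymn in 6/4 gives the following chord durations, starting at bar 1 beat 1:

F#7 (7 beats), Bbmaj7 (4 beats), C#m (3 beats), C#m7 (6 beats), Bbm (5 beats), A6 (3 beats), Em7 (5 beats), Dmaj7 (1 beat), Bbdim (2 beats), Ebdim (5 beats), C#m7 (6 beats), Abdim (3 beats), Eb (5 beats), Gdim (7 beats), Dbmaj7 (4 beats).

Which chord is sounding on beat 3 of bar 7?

Ebdim

Beat 3 of bar 7 is beat (7−1)×6 + 3 = 39 overall.
Running totals: F#7 ends at 7, Bbmaj7 ends at 11, C#m ends at 14, C#m7 ends at 20, Bbm ends at 25, A6 ends at 28, Em7 ends at 33, Dmaj7 ends at 34, Bbdim ends at 36, Ebdim ends at 41.
Beat 39 falls within Ebdim.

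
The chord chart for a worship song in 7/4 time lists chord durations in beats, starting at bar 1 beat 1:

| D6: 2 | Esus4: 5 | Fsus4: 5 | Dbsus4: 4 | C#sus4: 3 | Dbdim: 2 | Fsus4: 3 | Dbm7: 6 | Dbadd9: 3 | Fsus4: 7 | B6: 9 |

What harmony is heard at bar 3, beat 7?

Beat 7 of bar 3 is beat (3−1)×7 + 7 = 21 overall.
Running totals: D6 ends at 2, Esus4 ends at 7, Fsus4 ends at 12, Dbsus4 ends at 16, C#sus4 ends at 19, Dbdim ends at 21.
Beat 21 falls within Dbdim.

Dbdim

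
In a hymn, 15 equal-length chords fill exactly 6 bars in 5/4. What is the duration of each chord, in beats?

2 beats

6 bars × 5 beats/bar = 30 beats total.
30 beats ÷ 15 chords = 2 beats per chord.
(That is a half note.)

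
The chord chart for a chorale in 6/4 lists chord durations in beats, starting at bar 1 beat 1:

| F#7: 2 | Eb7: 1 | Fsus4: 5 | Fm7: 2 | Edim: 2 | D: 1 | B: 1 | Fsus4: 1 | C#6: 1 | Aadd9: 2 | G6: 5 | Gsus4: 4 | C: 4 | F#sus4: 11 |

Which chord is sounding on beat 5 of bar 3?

Beat 5 of bar 3 is beat (3−1)×6 + 5 = 17 overall.
Running totals: F#7 ends at 2, Eb7 ends at 3, Fsus4 ends at 8, Fm7 ends at 10, Edim ends at 12, D ends at 13, B ends at 14, Fsus4 ends at 15, C#6 ends at 16, Aadd9 ends at 18.
Beat 17 falls within Aadd9.

Aadd9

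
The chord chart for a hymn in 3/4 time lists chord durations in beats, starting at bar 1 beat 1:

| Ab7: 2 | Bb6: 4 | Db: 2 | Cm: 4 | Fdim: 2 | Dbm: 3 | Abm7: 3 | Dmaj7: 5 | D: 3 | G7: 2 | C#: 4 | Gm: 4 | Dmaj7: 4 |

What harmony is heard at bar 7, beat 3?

Dmaj7

Beat 3 of bar 7 is beat (7−1)×3 + 3 = 21 overall.
Running totals: Ab7 ends at 2, Bb6 ends at 6, Db ends at 8, Cm ends at 12, Fdim ends at 14, Dbm ends at 17, Abm7 ends at 20, Dmaj7 ends at 25.
Beat 21 falls within Dmaj7.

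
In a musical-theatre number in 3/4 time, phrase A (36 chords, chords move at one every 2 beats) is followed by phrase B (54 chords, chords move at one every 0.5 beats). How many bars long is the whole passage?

33 bars

A: 36 × 2 = 72 beats = 24 bars.
B: 54 × 0.5 = 27 beats = 9 bars.
Total: 24 + 9 = 33 bars.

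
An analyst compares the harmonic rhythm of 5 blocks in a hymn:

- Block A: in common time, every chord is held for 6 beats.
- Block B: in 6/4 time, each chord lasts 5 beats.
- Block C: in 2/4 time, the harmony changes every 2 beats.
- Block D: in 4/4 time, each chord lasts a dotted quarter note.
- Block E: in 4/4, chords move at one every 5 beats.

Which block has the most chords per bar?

Block D

A: 4/6 = 2/3 chords/bar.
B: 6/5 = 1.2 chords/bar.
C: 2/2 = 1 chord/bar.
D: 4/1.5 = 8/3 chords/bar.
E: 4/5 = 0.8 chords/bar.
Fastest is D at 8/3 chords/bar.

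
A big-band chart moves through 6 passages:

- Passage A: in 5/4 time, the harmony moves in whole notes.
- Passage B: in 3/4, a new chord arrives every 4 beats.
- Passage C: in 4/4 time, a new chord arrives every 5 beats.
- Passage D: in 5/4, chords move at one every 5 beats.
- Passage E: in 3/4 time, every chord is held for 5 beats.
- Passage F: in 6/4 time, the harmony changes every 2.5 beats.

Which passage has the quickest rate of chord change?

A: 5/4 = 1.25 chords/bar.
B: 3/4 = 0.75 chords/bar.
C: 4/5 = 0.8 chords/bar.
D: 5/5 = 1 chord/bar.
E: 3/5 = 0.6 chords/bar.
F: 6/2.5 = 2.4 chords/bar.
Fastest is F at 2.4 chords/bar.

Passage F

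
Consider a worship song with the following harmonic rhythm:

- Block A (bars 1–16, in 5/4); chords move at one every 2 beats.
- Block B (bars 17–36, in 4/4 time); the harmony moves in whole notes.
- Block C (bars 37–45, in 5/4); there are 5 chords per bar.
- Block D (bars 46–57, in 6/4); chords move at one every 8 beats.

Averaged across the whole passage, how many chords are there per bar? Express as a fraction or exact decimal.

A: 16 × 5 = 80 beats ÷ 2 = 40 chords.
B: 20 × 4 = 80 beats ÷ 4 = 20 chords.
C: 9 × 5 = 45 beats ÷ 1 = 45 chords.
D: 12 × 6 = 72 beats ÷ 8 = 9 chords.
Overall: 114 chords over 57 bars → 114/57 = 2 chords per bar.

2 chords per bar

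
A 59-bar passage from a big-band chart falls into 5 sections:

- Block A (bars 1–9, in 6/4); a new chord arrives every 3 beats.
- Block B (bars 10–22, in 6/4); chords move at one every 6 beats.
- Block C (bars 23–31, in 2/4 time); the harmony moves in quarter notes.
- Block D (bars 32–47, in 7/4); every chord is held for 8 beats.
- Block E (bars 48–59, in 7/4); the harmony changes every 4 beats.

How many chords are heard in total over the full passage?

A has 54 beats and chords last 3 each, so 18 chords.
B has 78 beats and chords last 6 each, so 13 chords.
C has 18 beats and chords last 1 each, so 18 chords.
D has 112 beats and chords last 8 each, so 14 chords.
E has 84 beats and chords last 4 each, so 21 chords.
Total: 18 + 13 + 18 + 14 + 21 = 84.

84 chords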